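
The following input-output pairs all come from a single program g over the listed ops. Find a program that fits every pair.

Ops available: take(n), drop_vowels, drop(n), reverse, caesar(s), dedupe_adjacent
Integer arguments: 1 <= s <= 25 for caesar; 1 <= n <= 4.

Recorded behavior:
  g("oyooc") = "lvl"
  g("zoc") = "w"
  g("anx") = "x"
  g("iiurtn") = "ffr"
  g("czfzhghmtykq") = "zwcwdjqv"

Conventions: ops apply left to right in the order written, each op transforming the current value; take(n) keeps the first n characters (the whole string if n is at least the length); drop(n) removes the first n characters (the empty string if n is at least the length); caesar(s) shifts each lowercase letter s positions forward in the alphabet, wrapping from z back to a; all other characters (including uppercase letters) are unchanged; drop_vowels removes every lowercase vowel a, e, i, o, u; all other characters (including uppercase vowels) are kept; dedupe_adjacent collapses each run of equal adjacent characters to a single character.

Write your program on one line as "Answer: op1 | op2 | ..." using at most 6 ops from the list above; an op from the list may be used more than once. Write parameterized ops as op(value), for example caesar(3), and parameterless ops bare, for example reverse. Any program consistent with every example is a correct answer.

reverse | caesar(13) | caesar(10) | drop(2) | drop_vowels | reverse

Check, running the answer program on each example:
  "oyooc" -> "cooyo" -> "pbblb" -> "zllvl" -> "lvl" -> "lvl" -> "lvl"
  "zoc" -> "coz" -> "pbm" -> "zlw" -> "w" -> "w" -> "w"
  "anx" -> "xna" -> "kan" -> "ukx" -> "x" -> "x" -> "x"
  "iiurtn" -> "ntruii" -> "agehvv" -> "kqorff" -> "orff" -> "rff" -> "ffr"
  "czfzhghmtykq" -> "qkytmhghzfzc" -> "dxlgzutumsmp" -> "nhvqjedewcwz" -> "vqjedewcwz" -> "vqjdwcwz" -> "zwcwdjqv"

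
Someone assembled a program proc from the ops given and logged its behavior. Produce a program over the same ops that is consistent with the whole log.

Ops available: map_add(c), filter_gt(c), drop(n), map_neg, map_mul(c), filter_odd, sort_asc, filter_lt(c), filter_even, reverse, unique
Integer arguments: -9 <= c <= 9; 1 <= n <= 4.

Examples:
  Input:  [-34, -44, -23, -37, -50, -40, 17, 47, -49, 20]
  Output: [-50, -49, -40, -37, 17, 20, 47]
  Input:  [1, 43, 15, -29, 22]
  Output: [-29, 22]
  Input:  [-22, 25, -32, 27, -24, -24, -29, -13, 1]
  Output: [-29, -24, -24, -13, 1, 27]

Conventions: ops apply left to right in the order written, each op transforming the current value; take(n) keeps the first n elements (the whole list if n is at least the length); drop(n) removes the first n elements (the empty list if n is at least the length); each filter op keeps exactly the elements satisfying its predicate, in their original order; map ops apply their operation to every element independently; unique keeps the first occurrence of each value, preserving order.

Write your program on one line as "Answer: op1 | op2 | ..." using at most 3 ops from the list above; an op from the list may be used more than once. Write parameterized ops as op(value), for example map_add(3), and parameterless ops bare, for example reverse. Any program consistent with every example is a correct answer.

drop(3) | sort_asc

Check, running the answer program on each example:
  [-34, -44, -23, -37, -50, -40, 17, 47, -49, 20] -> [-37, -50, -40, 17, 47, -49, 20] -> [-50, -49, -40, -37, 17, 20, 47]
  [1, 43, 15, -29, 22] -> [-29, 22] -> [-29, 22]
  [-22, 25, -32, 27, -24, -24, -29, -13, 1] -> [27, -24, -24, -29, -13, 1] -> [-29, -24, -24, -13, 1, 27]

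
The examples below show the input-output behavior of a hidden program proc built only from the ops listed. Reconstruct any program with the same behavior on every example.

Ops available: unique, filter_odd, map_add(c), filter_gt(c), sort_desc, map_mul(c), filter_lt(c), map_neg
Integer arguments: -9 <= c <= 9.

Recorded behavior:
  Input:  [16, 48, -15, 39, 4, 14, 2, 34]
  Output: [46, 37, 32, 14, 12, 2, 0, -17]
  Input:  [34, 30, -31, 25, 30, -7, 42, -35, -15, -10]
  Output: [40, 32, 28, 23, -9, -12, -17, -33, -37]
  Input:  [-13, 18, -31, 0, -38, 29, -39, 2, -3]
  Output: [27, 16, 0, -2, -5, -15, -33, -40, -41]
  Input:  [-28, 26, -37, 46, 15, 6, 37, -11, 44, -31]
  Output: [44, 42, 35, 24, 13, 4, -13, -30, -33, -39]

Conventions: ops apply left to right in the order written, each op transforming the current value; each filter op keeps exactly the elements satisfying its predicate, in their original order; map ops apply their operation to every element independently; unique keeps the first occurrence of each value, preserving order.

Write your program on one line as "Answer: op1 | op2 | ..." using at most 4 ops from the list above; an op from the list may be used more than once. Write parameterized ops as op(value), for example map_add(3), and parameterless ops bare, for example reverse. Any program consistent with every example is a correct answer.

map_add(-2) | sort_desc | unique

Check, running the answer program on each example:
  [16, 48, -15, 39, 4, 14, 2, 34] -> [14, 46, -17, 37, 2, 12, 0, 32] -> [46, 37, 32, 14, 12, 2, 0, -17] -> [46, 37, 32, 14, 12, 2, 0, -17]
  [34, 30, -31, 25, 30, -7, 42, -35, -15, -10] -> [32, 28, -33, 23, 28, -9, 40, -37, -17, -12] -> [40, 32, 28, 28, 23, -9, -12, -17, -33, -37] -> [40, 32, 28, 23, -9, -12, -17, -33, -37]
  [-13, 18, -31, 0, -38, 29, -39, 2, -3] -> [-15, 16, -33, -2, -40, 27, -41, 0, -5] -> [27, 16, 0, -2, -5, -15, -33, -40, -41] -> [27, 16, 0, -2, -5, -15, -33, -40, -41]
  [-28, 26, -37, 46, 15, 6, 37, -11, 44, -31] -> [-30, 24, -39, 44, 13, 4, 35, -13, 42, -33] -> [44, 42, 35, 24, 13, 4, -13, -30, -33, -39] -> [44, 42, 35, 24, 13, 4, -13, -30, -33, -39]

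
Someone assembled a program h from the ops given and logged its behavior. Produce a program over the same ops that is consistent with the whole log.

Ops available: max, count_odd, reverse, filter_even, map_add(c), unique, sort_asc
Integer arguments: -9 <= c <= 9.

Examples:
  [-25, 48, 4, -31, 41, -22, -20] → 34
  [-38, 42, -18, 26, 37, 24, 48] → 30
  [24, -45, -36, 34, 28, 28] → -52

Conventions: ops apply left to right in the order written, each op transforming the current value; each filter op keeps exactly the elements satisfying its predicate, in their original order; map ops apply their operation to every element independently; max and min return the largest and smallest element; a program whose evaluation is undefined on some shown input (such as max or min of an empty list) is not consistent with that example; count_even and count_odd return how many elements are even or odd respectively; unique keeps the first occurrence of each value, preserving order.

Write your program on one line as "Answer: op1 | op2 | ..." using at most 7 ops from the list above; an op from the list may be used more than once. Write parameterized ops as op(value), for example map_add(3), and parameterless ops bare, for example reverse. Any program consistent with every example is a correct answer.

unique | reverse | map_add(-7) | filter_even | sort_asc | max

Check, running the answer program on each example:
  [-25, 48, 4, -31, 41, -22, -20] -> [-25, 48, 4, -31, 41, -22, -20] -> [-20, -22, 41, -31, 4, 48, -25] -> [-27, -29, 34, -38, -3, 41, -32] -> [34, -38, -32] -> [-38, -32, 34] -> 34
  [-38, 42, -18, 26, 37, 24, 48] -> [-38, 42, -18, 26, 37, 24, 48] -> [48, 24, 37, 26, -18, 42, -38] -> [41, 17, 30, 19, -25, 35, -45] -> [30] -> [30] -> 30
  [24, -45, -36, 34, 28, 28] -> [24, -45, -36, 34, 28] -> [28, 34, -36, -45, 24] -> [21, 27, -43, -52, 17] -> [-52] -> [-52] -> -52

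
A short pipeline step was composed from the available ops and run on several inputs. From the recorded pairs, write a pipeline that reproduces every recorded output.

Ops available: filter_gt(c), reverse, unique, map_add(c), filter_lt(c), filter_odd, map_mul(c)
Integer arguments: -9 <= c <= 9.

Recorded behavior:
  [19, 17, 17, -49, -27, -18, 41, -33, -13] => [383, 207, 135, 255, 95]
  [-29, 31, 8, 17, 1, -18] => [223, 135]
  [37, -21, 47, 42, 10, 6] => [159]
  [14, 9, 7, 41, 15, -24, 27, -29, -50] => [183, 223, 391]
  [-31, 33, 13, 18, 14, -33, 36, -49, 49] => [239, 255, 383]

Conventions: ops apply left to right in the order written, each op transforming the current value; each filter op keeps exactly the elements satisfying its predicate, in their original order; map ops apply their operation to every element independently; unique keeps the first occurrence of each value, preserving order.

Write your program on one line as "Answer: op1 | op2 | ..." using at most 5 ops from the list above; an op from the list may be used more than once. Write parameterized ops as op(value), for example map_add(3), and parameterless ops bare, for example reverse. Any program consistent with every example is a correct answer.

map_mul(-8) | map_add(-7) | map_add(-2) | filter_gt(0)

Check, running the answer program on each example:
  [19, 17, 17, -49, -27, -18, 41, -33, -13] -> [-152, -136, -136, 392, 216, 144, -328, 264, 104] -> [-159, -143, -143, 385, 209, 137, -335, 257, 97] -> [-161, -145, -145, 383, 207, 135, -337, 255, 95] -> [383, 207, 135, 255, 95]
  [-29, 31, 8, 17, 1, -18] -> [232, -248, -64, -136, -8, 144] -> [225, -255, -71, -143, -15, 137] -> [223, -257, -73, -145, -17, 135] -> [223, 135]
  [37, -21, 47, 42, 10, 6] -> [-296, 168, -376, -336, -80, -48] -> [-303, 161, -383, -343, -87, -55] -> [-305, 159, -385, -345, -89, -57] -> [159]
  [14, 9, 7, 41, 15, -24, 27, -29, -50] -> [-112, -72, -56, -328, -120, 192, -216, 232, 400] -> [-119, -79, -63, -335, -127, 185, -223, 225, 393] -> [-121, -81, -65, -337, -129, 183, -225, 223, 391] -> [183, 223, 391]
  [-31, 33, 13, 18, 14, -33, 36, -49, 49] -> [248, -264, -104, -144, -112, 264, -288, 392, -392] -> [241, -271, -111, -151, -119, 257, -295, 385, -399] -> [239, -273, -113, -153, -121, 255, -297, 383, -401] -> [239, 255, 383]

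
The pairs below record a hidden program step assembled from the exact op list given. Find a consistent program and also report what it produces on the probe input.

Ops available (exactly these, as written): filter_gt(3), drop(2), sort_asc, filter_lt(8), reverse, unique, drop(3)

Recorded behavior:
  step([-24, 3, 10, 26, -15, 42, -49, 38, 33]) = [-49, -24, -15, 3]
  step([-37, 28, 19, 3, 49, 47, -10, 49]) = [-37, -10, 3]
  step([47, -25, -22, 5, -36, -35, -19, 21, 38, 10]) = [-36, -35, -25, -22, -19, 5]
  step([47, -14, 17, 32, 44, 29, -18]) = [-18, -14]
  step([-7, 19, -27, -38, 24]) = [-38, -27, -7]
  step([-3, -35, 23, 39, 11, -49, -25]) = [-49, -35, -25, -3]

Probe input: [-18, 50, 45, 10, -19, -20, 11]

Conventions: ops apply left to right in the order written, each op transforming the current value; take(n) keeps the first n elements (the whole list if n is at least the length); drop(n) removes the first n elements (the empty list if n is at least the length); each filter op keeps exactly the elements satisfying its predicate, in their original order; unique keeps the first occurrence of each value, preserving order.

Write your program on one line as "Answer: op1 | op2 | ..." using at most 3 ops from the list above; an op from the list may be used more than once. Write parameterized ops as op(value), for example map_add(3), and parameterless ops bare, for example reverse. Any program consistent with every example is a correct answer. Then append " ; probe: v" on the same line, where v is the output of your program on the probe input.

unique | sort_asc | filter_lt(8) ; probe: [-20, -19, -18]

Check, running the answer program on each example:
  [-24, 3, 10, 26, -15, 42, -49, 38, 33] -> [-24, 3, 10, 26, -15, 42, -49, 38, 33] -> [-49, -24, -15, 3, 10, 26, 33, 38, 42] -> [-49, -24, -15, 3]
  [-37, 28, 19, 3, 49, 47, -10, 49] -> [-37, 28, 19, 3, 49, 47, -10] -> [-37, -10, 3, 19, 28, 47, 49] -> [-37, -10, 3]
  [47, -25, -22, 5, -36, -35, -19, 21, 38, 10] -> [47, -25, -22, 5, -36, -35, -19, 21, 38, 10] -> [-36, -35, -25, -22, -19, 5, 10, 21, 38, 47] -> [-36, -35, -25, -22, -19, 5]
  [47, -14, 17, 32, 44, 29, -18] -> [47, -14, 17, 32, 44, 29, -18] -> [-18, -14, 17, 29, 32, 44, 47] -> [-18, -14]
  [-7, 19, -27, -38, 24] -> [-7, 19, -27, -38, 24] -> [-38, -27, -7, 19, 24] -> [-38, -27, -7]
  [-3, -35, 23, 39, 11, -49, -25] -> [-3, -35, 23, 39, 11, -49, -25] -> [-49, -35, -25, -3, 11, 23, 39] -> [-49, -35, -25, -3]
  probe: [-18, 50, 45, 10, -19, -20, 11] -> [-18, 50, 45, 10, -19, -20, 11] -> [-20, -19, -18, 10, 11, 45, 50] -> [-20, -19, -18]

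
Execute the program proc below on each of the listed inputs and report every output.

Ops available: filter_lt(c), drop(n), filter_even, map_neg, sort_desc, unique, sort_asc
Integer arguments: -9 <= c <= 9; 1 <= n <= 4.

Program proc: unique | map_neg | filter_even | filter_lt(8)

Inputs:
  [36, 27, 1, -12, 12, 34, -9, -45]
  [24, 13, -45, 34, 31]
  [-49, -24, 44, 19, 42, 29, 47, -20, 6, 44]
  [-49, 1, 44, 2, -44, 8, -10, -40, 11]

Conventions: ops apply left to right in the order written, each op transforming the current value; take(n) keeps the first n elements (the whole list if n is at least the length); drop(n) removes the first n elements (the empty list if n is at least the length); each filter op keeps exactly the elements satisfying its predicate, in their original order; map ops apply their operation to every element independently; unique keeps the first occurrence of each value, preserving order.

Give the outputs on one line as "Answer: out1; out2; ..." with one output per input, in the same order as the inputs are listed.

Execution, op by op:
  [36, 27, 1, -12, 12, 34, -9, -45] -> [36, 27, 1, -12, 12, 34, -9, -45] -> [-36, -27, -1, 12, -12, -34, 9, 45] -> [-36, 12, -12, -34] -> [-36, -12, -34]
  [24, 13, -45, 34, 31] -> [24, 13, -45, 34, 31] -> [-24, -13, 45, -34, -31] -> [-24, -34] -> [-24, -34]
  [-49, -24, 44, 19, 42, 29, 47, -20, 6, 44] -> [-49, -24, 44, 19, 42, 29, 47, -20, 6] -> [49, 24, -44, -19, -42, -29, -47, 20, -6] -> [24, -44, -42, 20, -6] -> [-44, -42, -6]
  [-49, 1, 44, 2, -44, 8, -10, -40, 11] -> [-49, 1, 44, 2, -44, 8, -10, -40, 11] -> [49, -1, -44, -2, 44, -8, 10, 40, -11] -> [-44, -2, 44, -8, 10, 40] -> [-44, -2, -8]

[-36, -12, -34]; [-24, -34]; [-44, -42, -6]; [-44, -2, -8]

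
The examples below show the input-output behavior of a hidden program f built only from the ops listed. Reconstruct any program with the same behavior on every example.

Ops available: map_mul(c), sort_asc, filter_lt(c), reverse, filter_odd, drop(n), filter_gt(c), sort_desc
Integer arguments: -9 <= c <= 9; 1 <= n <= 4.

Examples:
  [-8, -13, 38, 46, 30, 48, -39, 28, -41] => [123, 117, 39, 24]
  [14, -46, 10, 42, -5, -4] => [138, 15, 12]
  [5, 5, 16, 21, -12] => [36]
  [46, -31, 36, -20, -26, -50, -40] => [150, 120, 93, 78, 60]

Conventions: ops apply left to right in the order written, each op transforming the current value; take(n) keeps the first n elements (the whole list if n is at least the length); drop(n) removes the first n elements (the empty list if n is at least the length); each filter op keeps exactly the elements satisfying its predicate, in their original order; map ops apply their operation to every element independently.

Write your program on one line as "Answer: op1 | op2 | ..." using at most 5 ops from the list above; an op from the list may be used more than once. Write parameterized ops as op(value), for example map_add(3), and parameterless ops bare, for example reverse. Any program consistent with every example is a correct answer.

filter_lt(0) | reverse | sort_asc | map_mul(-3)

Check, running the answer program on each example:
  [-8, -13, 38, 46, 30, 48, -39, 28, -41] -> [-8, -13, -39, -41] -> [-41, -39, -13, -8] -> [-41, -39, -13, -8] -> [123, 117, 39, 24]
  [14, -46, 10, 42, -5, -4] -> [-46, -5, -4] -> [-4, -5, -46] -> [-46, -5, -4] -> [138, 15, 12]
  [5, 5, 16, 21, -12] -> [-12] -> [-12] -> [-12] -> [36]
  [46, -31, 36, -20, -26, -50, -40] -> [-31, -20, -26, -50, -40] -> [-40, -50, -26, -20, -31] -> [-50, -40, -31, -26, -20] -> [150, 120, 93, 78, 60]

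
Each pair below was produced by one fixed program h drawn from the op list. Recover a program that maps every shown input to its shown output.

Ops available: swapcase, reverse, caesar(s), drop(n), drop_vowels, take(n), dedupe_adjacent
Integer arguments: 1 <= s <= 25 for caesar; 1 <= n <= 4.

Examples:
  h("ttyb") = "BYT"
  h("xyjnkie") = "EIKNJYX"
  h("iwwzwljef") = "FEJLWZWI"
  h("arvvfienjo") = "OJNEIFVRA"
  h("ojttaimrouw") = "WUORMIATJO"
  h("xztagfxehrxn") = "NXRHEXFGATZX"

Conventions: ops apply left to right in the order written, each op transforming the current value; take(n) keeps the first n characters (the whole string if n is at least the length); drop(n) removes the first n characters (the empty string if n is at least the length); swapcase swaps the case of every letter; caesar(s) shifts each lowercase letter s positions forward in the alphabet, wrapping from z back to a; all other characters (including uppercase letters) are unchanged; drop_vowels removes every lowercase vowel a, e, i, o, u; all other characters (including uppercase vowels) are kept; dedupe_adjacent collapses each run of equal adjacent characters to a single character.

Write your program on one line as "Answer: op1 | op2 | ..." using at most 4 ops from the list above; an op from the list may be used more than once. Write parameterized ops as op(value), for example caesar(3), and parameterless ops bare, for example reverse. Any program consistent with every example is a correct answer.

swapcase | reverse | dedupe_adjacent

Check, running the answer program on each example:
  "ttyb" -> "TTYB" -> "BYTT" -> "BYT"
  "xyjnkie" -> "XYJNKIE" -> "EIKNJYX" -> "EIKNJYX"
  "iwwzwljef" -> "IWWZWLJEF" -> "FEJLWZWWI" -> "FEJLWZWI"
  "arvvfienjo" -> "ARVVFIENJO" -> "OJNEIFVVRA" -> "OJNEIFVRA"
  "ojttaimrouw" -> "OJTTAIMROUW" -> "WUORMIATTJO" -> "WUORMIATJO"
  "xztagfxehrxn" -> "XZTAGFXEHRXN" -> "NXRHEXFGATZX" -> "NXRHEXFGATZX"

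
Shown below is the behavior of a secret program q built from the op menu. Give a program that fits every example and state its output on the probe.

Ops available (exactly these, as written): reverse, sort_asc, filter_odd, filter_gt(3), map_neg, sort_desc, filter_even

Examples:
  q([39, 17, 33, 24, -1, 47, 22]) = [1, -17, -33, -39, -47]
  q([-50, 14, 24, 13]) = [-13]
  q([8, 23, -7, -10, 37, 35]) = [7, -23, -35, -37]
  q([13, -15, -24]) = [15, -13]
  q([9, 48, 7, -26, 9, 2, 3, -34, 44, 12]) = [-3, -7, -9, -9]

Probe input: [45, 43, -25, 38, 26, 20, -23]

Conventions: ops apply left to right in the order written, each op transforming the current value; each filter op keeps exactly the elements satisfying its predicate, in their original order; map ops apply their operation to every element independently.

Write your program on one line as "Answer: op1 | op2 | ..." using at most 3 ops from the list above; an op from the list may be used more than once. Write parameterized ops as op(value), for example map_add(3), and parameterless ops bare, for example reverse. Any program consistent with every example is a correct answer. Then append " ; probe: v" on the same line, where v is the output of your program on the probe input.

sort_asc | filter_odd | map_neg ; probe: [25, 23, -43, -45]

Check, running the answer program on each example:
  [39, 17, 33, 24, -1, 47, 22] -> [-1, 17, 22, 24, 33, 39, 47] -> [-1, 17, 33, 39, 47] -> [1, -17, -33, -39, -47]
  [-50, 14, 24, 13] -> [-50, 13, 14, 24] -> [13] -> [-13]
  [8, 23, -7, -10, 37, 35] -> [-10, -7, 8, 23, 35, 37] -> [-7, 23, 35, 37] -> [7, -23, -35, -37]
  [13, -15, -24] -> [-24, -15, 13] -> [-15, 13] -> [15, -13]
  [9, 48, 7, -26, 9, 2, 3, -34, 44, 12] -> [-34, -26, 2, 3, 7, 9, 9, 12, 44, 48] -> [3, 7, 9, 9] -> [-3, -7, -9, -9]
  probe: [45, 43, -25, 38, 26, 20, -23] -> [-25, -23, 20, 26, 38, 43, 45] -> [-25, -23, 43, 45] -> [25, 23, -43, -45]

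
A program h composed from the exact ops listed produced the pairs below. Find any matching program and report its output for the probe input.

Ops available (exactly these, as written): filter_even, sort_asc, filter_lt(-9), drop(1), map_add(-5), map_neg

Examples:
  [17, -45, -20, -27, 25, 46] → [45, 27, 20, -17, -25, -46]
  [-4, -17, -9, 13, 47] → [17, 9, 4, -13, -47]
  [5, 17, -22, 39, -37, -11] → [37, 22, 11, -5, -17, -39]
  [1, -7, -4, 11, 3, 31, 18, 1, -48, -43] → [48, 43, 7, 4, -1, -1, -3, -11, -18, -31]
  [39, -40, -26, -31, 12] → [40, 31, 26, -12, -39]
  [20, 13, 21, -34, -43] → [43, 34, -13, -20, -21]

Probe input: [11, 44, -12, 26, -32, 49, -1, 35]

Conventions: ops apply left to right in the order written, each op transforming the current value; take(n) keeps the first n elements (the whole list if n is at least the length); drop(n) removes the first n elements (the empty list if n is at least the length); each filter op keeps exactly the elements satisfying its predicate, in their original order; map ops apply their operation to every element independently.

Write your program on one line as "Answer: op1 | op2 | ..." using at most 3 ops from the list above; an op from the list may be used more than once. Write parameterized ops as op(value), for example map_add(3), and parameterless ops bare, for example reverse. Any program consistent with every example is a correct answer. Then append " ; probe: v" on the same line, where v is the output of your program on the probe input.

sort_asc | map_neg ; probe: [32, 12, 1, -11, -26, -35, -44, -49]

Check, running the answer program on each example:
  [17, -45, -20, -27, 25, 46] -> [-45, -27, -20, 17, 25, 46] -> [45, 27, 20, -17, -25, -46]
  [-4, -17, -9, 13, 47] -> [-17, -9, -4, 13, 47] -> [17, 9, 4, -13, -47]
  [5, 17, -22, 39, -37, -11] -> [-37, -22, -11, 5, 17, 39] -> [37, 22, 11, -5, -17, -39]
  [1, -7, -4, 11, 3, 31, 18, 1, -48, -43] -> [-48, -43, -7, -4, 1, 1, 3, 11, 18, 31] -> [48, 43, 7, 4, -1, -1, -3, -11, -18, -31]
  [39, -40, -26, -31, 12] -> [-40, -31, -26, 12, 39] -> [40, 31, 26, -12, -39]
  [20, 13, 21, -34, -43] -> [-43, -34, 13, 20, 21] -> [43, 34, -13, -20, -21]
  probe: [11, 44, -12, 26, -32, 49, -1, 35] -> [-32, -12, -1, 11, 26, 35, 44, 49] -> [32, 12, 1, -11, -26, -35, -44, -49]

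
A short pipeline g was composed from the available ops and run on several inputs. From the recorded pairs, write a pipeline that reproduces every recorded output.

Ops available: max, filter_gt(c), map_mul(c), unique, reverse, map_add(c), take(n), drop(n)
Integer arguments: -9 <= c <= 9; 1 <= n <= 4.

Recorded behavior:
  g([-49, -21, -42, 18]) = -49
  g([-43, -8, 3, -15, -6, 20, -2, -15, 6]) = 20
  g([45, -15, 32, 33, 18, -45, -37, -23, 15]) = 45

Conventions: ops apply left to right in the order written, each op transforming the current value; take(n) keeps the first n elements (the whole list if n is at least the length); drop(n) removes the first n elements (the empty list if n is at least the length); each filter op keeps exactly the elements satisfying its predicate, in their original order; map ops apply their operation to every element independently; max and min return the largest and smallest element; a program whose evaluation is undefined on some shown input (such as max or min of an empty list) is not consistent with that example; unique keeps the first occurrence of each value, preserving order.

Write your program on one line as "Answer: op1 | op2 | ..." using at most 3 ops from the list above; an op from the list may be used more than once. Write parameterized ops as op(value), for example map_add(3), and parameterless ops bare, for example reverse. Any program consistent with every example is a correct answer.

reverse | drop(3) | max

Check, running the answer program on each example:
  [-49, -21, -42, 18] -> [18, -42, -21, -49] -> [-49] -> -49
  [-43, -8, 3, -15, -6, 20, -2, -15, 6] -> [6, -15, -2, 20, -6, -15, 3, -8, -43] -> [20, -6, -15, 3, -8, -43] -> 20
  [45, -15, 32, 33, 18, -45, -37, -23, 15] -> [15, -23, -37, -45, 18, 33, 32, -15, 45] -> [-45, 18, 33, 32, -15, 45] -> 45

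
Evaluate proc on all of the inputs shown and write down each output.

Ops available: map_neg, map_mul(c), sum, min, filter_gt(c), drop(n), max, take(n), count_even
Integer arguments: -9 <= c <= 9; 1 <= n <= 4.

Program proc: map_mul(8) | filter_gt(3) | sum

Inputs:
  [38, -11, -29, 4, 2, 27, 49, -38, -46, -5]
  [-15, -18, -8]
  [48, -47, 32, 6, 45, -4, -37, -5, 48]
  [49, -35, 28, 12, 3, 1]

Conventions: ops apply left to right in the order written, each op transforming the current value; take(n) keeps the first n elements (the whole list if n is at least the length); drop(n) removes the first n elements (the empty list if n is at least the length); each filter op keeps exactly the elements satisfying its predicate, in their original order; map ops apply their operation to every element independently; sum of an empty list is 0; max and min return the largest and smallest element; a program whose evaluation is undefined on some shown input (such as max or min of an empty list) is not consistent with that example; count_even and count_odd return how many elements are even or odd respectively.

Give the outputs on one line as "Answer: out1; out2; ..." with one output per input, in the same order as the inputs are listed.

960; 0; 1432; 744

Execution, op by op:
  [38, -11, -29, 4, 2, 27, 49, -38, -46, -5] -> [304, -88, -232, 32, 16, 216, 392, -304, -368, -40] -> [304, 32, 16, 216, 392] -> 960
  [-15, -18, -8] -> [-120, -144, -64] -> [] -> 0
  [48, -47, 32, 6, 45, -4, -37, -5, 48] -> [384, -376, 256, 48, 360, -32, -296, -40, 384] -> [384, 256, 48, 360, 384] -> 1432
  [49, -35, 28, 12, 3, 1] -> [392, -280, 224, 96, 24, 8] -> [392, 224, 96, 24, 8] -> 744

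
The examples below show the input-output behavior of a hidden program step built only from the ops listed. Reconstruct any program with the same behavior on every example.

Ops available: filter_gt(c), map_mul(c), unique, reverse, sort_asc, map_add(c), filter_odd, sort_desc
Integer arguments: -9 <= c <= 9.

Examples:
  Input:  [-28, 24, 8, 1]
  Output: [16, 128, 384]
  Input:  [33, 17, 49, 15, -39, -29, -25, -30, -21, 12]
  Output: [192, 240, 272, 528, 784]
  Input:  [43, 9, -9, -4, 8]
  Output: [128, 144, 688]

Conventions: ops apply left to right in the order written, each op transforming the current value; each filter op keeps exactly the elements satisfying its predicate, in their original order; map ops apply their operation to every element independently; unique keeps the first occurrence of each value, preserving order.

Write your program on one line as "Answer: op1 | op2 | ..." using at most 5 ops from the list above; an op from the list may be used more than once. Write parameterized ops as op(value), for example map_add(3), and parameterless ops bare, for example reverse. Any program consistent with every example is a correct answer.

map_mul(-2) | sort_asc | map_mul(-8) | filter_gt(8) | reverse

Check, running the answer program on each example:
  [-28, 24, 8, 1] -> [56, -48, -16, -2] -> [-48, -16, -2, 56] -> [384, 128, 16, -448] -> [384, 128, 16] -> [16, 128, 384]
  [33, 17, 49, 15, -39, -29, -25, -30, -21, 12] -> [-66, -34, -98, -30, 78, 58, 50, 60, 42, -24] -> [-98, -66, -34, -30, -24, 42, 50, 58, 60, 78] -> [784, 528, 272, 240, 192, -336, -400, -464, -480, -624] -> [784, 528, 272, 240, 192] -> [192, 240, 272, 528, 784]
  [43, 9, -9, -4, 8] -> [-86, -18, 18, 8, -16] -> [-86, -18, -16, 8, 18] -> [688, 144, 128, -64, -144] -> [688, 144, 128] -> [128, 144, 688]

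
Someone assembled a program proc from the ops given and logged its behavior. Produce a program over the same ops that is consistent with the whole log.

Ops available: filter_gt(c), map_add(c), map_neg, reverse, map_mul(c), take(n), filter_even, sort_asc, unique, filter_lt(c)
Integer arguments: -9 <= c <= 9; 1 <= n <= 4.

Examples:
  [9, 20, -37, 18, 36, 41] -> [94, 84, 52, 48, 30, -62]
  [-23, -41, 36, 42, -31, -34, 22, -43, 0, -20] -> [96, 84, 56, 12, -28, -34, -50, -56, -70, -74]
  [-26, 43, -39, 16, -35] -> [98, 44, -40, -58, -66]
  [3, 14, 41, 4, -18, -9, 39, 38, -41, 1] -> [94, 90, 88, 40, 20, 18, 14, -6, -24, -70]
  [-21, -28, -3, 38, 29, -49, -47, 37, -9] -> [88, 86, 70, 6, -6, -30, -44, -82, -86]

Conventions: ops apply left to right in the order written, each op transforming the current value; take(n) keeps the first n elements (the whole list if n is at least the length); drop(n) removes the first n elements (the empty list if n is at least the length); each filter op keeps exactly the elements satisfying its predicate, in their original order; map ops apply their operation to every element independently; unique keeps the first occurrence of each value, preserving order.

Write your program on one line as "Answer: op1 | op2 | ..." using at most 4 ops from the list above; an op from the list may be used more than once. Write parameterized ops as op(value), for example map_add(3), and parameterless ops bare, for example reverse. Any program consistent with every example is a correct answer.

sort_asc | map_add(6) | reverse | map_mul(2)

Check, running the answer program on each example:
  [9, 20, -37, 18, 36, 41] -> [-37, 9, 18, 20, 36, 41] -> [-31, 15, 24, 26, 42, 47] -> [47, 42, 26, 24, 15, -31] -> [94, 84, 52, 48, 30, -62]
  [-23, -41, 36, 42, -31, -34, 22, -43, 0, -20] -> [-43, -41, -34, -31, -23, -20, 0, 22, 36, 42] -> [-37, -35, -28, -25, -17, -14, 6, 28, 42, 48] -> [48, 42, 28, 6, -14, -17, -25, -28, -35, -37] -> [96, 84, 56, 12, -28, -34, -50, -56, -70, -74]
  [-26, 43, -39, 16, -35] -> [-39, -35, -26, 16, 43] -> [-33, -29, -20, 22, 49] -> [49, 22, -20, -29, -33] -> [98, 44, -40, -58, -66]
  [3, 14, 41, 4, -18, -9, 39, 38, -41, 1] -> [-41, -18, -9, 1, 3, 4, 14, 38, 39, 41] -> [-35, -12, -3, 7, 9, 10, 20, 44, 45, 47] -> [47, 45, 44, 20, 10, 9, 7, -3, -12, -35] -> [94, 90, 88, 40, 20, 18, 14, -6, -24, -70]
  [-21, -28, -3, 38, 29, -49, -47, 37, -9] -> [-49, -47, -28, -21, -9, -3, 29, 37, 38] -> [-43, -41, -22, -15, -3, 3, 35, 43, 44] -> [44, 43, 35, 3, -3, -15, -22, -41, -43] -> [88, 86, 70, 6, -6, -30, -44, -82, -86]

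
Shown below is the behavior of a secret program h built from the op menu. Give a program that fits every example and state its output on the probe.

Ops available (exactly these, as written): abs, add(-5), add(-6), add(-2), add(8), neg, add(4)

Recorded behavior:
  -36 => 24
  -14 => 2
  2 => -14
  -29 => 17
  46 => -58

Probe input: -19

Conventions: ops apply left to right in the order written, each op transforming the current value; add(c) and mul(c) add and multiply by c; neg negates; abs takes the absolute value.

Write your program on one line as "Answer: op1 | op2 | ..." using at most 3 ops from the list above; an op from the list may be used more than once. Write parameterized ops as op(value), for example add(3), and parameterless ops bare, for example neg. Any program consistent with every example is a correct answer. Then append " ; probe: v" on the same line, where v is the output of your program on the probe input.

add(8) | add(4) | neg ; probe: 7

Check, running the answer program on each example:
  -36 -> -28 -> -24 -> 24
  -14 -> -6 -> -2 -> 2
  2 -> 10 -> 14 -> -14
  -29 -> -21 -> -17 -> 17
  46 -> 54 -> 58 -> -58
  probe: -19 -> -11 -> -7 -> 7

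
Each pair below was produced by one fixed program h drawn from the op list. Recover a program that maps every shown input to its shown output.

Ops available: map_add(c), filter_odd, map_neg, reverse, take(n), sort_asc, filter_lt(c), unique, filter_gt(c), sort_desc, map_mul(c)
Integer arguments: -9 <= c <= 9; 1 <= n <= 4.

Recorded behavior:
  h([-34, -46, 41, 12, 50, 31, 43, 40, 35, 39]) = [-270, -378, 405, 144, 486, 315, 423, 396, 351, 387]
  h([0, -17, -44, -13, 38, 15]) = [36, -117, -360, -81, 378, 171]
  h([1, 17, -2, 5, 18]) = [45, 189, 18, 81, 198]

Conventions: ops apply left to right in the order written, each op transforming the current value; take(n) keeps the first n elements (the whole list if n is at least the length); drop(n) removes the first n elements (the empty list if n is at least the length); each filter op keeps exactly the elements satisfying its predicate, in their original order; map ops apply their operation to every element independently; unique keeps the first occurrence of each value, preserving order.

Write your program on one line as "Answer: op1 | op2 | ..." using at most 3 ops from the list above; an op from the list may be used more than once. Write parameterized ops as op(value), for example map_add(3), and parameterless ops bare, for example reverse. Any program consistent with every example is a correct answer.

map_neg | map_add(-4) | map_mul(-9)

Check, running the answer program on each example:
  [-34, -46, 41, 12, 50, 31, 43, 40, 35, 39] -> [34, 46, -41, -12, -50, -31, -43, -40, -35, -39] -> [30, 42, -45, -16, -54, -35, -47, -44, -39, -43] -> [-270, -378, 405, 144, 486, 315, 423, 396, 351, 387]
  [0, -17, -44, -13, 38, 15] -> [0, 17, 44, 13, -38, -15] -> [-4, 13, 40, 9, -42, -19] -> [36, -117, -360, -81, 378, 171]
  [1, 17, -2, 5, 18] -> [-1, -17, 2, -5, -18] -> [-5, -21, -2, -9, -22] -> [45, 189, 18, 81, 198]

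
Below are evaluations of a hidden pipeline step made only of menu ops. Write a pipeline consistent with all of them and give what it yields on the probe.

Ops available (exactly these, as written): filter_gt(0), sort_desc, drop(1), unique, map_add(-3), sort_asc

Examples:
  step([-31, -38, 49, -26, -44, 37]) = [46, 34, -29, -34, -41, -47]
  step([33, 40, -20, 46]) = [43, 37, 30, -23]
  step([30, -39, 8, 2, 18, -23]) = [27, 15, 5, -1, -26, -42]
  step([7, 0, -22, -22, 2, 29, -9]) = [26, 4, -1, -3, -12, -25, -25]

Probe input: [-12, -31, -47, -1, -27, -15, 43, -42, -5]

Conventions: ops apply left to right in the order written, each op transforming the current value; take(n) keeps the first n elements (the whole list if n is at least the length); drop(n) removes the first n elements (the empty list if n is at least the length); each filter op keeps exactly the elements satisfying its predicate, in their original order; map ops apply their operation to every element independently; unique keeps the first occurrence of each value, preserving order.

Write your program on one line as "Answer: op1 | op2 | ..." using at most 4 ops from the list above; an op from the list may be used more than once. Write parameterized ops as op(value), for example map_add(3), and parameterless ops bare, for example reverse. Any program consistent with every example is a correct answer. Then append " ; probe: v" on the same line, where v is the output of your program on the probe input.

map_add(-3) | sort_asc | sort_desc ; probe: [40, -4, -8, -15, -18, -30, -34, -45, -50]

Check, running the answer program on each example:
  [-31, -38, 49, -26, -44, 37] -> [-34, -41, 46, -29, -47, 34] -> [-47, -41, -34, -29, 34, 46] -> [46, 34, -29, -34, -41, -47]
  [33, 40, -20, 46] -> [30, 37, -23, 43] -> [-23, 30, 37, 43] -> [43, 37, 30, -23]
  [30, -39, 8, 2, 18, -23] -> [27, -42, 5, -1, 15, -26] -> [-42, -26, -1, 5, 15, 27] -> [27, 15, 5, -1, -26, -42]
  [7, 0, -22, -22, 2, 29, -9] -> [4, -3, -25, -25, -1, 26, -12] -> [-25, -25, -12, -3, -1, 4, 26] -> [26, 4, -1, -3, -12, -25, -25]
  probe: [-12, -31, -47, -1, -27, -15, 43, -42, -5] -> [-15, -34, -50, -4, -30, -18, 40, -45, -8] -> [-50, -45, -34, -30, -18, -15, -8, -4, 40] -> [40, -4, -8, -15, -18, -30, -34, -45, -50]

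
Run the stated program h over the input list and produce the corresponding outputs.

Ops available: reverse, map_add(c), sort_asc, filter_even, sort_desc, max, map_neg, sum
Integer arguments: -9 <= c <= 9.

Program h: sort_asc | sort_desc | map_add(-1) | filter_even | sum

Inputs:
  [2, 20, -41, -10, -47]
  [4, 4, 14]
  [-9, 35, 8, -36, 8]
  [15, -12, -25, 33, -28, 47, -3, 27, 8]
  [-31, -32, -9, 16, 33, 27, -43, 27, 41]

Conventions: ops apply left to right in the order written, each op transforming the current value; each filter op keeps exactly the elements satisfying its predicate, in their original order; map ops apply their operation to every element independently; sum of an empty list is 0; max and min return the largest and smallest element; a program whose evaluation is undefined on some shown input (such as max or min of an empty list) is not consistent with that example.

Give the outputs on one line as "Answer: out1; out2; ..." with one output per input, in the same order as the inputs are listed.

-90; 0; 24; 88; 38

Execution, op by op:
  [2, 20, -41, -10, -47] -> [-47, -41, -10, 2, 20] -> [20, 2, -10, -41, -47] -> [19, 1, -11, -42, -48] -> [-42, -48] -> -90
  [4, 4, 14] -> [4, 4, 14] -> [14, 4, 4] -> [13, 3, 3] -> [] -> 0
  [-9, 35, 8, -36, 8] -> [-36, -9, 8, 8, 35] -> [35, 8, 8, -9, -36] -> [34, 7, 7, -10, -37] -> [34, -10] -> 24
  [15, -12, -25, 33, -28, 47, -3, 27, 8] -> [-28, -25, -12, -3, 8, 15, 27, 33, 47] -> [47, 33, 27, 15, 8, -3, -12, -25, -28] -> [46, 32, 26, 14, 7, -4, -13, -26, -29] -> [46, 32, 26, 14, -4, -26] -> 88
  [-31, -32, -9, 16, 33, 27, -43, 27, 41] -> [-43, -32, -31, -9, 16, 27, 27, 33, 41] -> [41, 33, 27, 27, 16, -9, -31, -32, -43] -> [40, 32, 26, 26, 15, -10, -32, -33, -44] -> [40, 32, 26, 26, -10, -32, -44] -> 38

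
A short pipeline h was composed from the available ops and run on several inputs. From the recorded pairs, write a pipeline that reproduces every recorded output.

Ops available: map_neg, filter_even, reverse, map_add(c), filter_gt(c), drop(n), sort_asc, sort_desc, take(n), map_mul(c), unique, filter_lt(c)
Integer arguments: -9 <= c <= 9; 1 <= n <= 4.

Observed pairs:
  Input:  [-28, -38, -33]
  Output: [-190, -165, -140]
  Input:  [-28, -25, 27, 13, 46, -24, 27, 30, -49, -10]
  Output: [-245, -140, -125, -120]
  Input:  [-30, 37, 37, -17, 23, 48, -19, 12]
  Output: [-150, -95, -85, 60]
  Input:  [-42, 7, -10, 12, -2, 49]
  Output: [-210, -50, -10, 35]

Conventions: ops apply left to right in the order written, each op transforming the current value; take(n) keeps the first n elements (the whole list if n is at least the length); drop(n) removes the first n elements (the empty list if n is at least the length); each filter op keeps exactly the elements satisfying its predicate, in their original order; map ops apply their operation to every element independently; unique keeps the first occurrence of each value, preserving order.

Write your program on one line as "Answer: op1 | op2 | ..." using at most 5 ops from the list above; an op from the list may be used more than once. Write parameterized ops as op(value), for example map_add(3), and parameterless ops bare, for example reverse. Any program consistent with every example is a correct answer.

unique | sort_asc | map_mul(-5) | map_neg | take(4)

Check, running the answer program on each example:
  [-28, -38, -33] -> [-28, -38, -33] -> [-38, -33, -28] -> [190, 165, 140] -> [-190, -165, -140] -> [-190, -165, -140]
  [-28, -25, 27, 13, 46, -24, 27, 30, -49, -10] -> [-28, -25, 27, 13, 46, -24, 30, -49, -10] -> [-49, -28, -25, -24, -10, 13, 27, 30, 46] -> [245, 140, 125, 120, 50, -65, -135, -150, -230] -> [-245, -140, -125, -120, -50, 65, 135, 150, 230] -> [-245, -140, -125, -120]
  [-30, 37, 37, -17, 23, 48, -19, 12] -> [-30, 37, -17, 23, 48, -19, 12] -> [-30, -19, -17, 12, 23, 37, 48] -> [150, 95, 85, -60, -115, -185, -240] -> [-150, -95, -85, 60, 115, 185, 240] -> [-150, -95, -85, 60]
  [-42, 7, -10, 12, -2, 49] -> [-42, 7, -10, 12, -2, 49] -> [-42, -10, -2, 7, 12, 49] -> [210, 50, 10, -35, -60, -245] -> [-210, -50, -10, 35, 60, 245] -> [-210, -50, -10, 35]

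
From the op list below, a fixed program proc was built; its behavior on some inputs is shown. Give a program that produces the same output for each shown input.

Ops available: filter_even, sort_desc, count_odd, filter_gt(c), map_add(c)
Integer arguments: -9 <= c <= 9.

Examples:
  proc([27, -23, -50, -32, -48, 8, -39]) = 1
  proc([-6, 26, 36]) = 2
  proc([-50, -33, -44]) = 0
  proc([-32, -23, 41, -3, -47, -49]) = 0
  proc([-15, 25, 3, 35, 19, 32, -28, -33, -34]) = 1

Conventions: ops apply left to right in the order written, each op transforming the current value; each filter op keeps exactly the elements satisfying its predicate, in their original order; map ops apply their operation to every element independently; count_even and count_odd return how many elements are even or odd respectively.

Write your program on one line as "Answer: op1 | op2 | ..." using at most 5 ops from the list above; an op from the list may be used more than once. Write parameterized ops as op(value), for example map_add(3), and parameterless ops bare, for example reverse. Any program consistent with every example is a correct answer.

filter_gt(4) | map_add(-1) | sort_desc | count_odd

Check, running the answer program on each example:
  [27, -23, -50, -32, -48, 8, -39] -> [27, 8] -> [26, 7] -> [26, 7] -> 1
  [-6, 26, 36] -> [26, 36] -> [25, 35] -> [35, 25] -> 2
  [-50, -33, -44] -> [] -> [] -> [] -> 0
  [-32, -23, 41, -3, -47, -49] -> [41] -> [40] -> [40] -> 0
  [-15, 25, 3, 35, 19, 32, -28, -33, -34] -> [25, 35, 19, 32] -> [24, 34, 18, 31] -> [34, 31, 24, 18] -> 1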